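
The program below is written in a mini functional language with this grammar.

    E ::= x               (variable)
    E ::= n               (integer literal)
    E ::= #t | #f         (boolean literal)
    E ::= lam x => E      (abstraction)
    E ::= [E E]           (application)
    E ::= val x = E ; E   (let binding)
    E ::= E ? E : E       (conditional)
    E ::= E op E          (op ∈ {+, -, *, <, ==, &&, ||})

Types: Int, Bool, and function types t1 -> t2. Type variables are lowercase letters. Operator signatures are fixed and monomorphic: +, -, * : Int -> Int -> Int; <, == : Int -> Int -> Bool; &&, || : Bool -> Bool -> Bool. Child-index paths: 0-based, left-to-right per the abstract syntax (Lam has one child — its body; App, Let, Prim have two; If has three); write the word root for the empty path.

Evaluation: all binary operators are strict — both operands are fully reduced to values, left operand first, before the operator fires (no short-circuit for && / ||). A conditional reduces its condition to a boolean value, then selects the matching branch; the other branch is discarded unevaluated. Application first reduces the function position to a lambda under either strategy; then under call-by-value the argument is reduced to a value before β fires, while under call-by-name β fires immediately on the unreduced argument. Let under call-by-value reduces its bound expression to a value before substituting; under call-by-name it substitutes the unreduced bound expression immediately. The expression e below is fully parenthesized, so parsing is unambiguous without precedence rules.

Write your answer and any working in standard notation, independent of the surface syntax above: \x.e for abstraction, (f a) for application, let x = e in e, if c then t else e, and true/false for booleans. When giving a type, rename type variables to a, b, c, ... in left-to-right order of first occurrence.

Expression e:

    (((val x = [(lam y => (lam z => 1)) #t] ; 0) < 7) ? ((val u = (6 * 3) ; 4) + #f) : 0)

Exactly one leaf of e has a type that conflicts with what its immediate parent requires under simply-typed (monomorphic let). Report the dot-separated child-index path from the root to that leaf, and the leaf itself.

Answer: 1.1 : false

Derivation:
\z._ : b -> Int
\y._ : a -> b -> Int
  unify a -> b -> Int ~ Bool -> c
  unify a ~ Bool
  unify b -> Int ~ c
_ _ : b -> Int
let x : b -> Int
  unify Int ~ Int
  unify Int ~ Int
  unify Bool ~ Bool
  unify Int ~ Int
  unify Int ~ Int
let u : Int
  unify Int ~ Int
  unify Bool ~ Int
  FAIL: mismatch Bool ~ Int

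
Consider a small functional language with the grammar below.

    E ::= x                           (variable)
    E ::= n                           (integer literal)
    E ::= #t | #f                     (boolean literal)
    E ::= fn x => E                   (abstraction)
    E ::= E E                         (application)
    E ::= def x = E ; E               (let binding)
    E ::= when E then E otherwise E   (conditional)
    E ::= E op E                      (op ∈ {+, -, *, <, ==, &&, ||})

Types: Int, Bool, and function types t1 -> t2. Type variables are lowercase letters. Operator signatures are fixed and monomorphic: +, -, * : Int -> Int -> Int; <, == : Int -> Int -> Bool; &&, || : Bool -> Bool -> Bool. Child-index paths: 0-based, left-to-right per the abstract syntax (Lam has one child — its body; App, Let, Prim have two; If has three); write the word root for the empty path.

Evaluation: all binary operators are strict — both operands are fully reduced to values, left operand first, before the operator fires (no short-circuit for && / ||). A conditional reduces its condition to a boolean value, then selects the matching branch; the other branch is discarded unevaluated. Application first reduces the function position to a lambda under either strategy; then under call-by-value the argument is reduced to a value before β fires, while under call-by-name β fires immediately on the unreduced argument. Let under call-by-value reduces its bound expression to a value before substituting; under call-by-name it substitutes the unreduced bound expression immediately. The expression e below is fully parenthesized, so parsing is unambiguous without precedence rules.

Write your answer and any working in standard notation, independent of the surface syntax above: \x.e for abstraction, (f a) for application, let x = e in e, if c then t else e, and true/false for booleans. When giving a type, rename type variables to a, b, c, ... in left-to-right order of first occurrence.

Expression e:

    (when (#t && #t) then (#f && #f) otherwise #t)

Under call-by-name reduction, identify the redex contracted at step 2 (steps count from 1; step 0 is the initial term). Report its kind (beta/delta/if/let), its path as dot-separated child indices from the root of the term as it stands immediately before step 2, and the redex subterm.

Answer: if at root : (if true then (false && false) else true)

Trace:
step 0: (if (true && true) then (false && false) else true)
step 1: [delta@0] (if true then (false && false) else true)
step 2: [if@root] (false && false)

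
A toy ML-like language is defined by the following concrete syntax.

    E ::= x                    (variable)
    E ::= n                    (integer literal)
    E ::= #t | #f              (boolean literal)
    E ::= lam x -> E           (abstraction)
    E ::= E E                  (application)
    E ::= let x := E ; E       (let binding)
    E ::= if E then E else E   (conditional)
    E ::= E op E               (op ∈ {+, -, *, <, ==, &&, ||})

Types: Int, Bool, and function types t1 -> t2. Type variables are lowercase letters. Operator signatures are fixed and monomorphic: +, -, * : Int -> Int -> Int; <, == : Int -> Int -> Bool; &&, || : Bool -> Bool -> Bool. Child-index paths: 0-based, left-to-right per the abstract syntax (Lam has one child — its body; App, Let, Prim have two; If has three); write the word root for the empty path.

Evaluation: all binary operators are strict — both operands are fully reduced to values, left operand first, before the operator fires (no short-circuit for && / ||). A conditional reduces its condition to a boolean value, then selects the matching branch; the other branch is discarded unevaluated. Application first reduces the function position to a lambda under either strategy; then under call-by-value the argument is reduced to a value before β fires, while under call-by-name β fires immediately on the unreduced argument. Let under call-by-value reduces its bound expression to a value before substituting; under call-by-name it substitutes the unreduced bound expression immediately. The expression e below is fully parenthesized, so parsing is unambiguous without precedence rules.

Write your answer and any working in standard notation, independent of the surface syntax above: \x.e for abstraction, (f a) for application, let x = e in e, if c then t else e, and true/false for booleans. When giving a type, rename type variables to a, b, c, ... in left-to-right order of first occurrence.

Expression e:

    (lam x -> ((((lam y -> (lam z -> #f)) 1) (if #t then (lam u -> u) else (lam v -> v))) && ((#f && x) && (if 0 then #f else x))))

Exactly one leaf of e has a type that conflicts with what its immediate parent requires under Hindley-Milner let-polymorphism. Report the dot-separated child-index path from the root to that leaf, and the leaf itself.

Derivation:
\z._ : c -> Bool
\y._ : b -> c -> Bool
  unify b -> c -> Bool ~ Int -> d
  unify b ~ Int
  unify c -> Bool ~ d
_ _ : c -> Bool
  unify Bool ~ Bool
u : e
\u._ : e -> e
v : f
\v._ : f -> f
  unify e -> e ~ f -> f
  unify e ~ f
  unify f ~ f
  unify c -> Bool ~ (f -> f) -> g
  unify c ~ f -> f
  unify Bool ~ g
_ _ : Bool
  unify Bool ~ Bool
  unify Bool ~ Bool
x : a
  unify a ~ Bool
  unify Bool ~ Bool
  unify Int ~ Bool
  FAIL: mismatch Int ~ Bool

Answer: 0.1.1.0 : 0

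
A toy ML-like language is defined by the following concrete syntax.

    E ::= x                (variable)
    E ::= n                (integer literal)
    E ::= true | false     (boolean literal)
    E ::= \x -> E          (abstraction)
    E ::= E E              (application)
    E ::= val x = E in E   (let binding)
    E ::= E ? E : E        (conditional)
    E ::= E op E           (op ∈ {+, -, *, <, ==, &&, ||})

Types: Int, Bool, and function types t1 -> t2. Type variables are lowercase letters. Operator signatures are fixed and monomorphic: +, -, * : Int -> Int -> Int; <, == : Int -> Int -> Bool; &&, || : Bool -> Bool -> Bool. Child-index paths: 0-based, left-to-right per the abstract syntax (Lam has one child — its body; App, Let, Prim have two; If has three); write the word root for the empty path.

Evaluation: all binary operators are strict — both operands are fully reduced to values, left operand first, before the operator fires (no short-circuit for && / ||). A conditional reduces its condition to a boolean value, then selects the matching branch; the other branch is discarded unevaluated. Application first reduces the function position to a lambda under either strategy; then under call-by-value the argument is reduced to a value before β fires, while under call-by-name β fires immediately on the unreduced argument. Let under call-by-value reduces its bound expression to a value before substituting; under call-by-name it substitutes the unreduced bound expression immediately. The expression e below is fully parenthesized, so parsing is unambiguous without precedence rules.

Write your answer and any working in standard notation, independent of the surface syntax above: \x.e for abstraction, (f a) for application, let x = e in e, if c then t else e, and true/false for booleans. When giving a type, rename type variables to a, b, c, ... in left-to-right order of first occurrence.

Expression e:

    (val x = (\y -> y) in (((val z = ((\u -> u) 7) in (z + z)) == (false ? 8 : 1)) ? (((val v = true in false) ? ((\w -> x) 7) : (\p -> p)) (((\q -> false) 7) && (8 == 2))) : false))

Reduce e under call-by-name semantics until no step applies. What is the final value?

Answer: false

Derivation:
step 0: (let x = (\y.y) in (if ((let z = ((\u.u) 7) in (z + z)) == (if false then 8 else 1)) then ((if (let v = true in false) then ((\w.x) 7) else (\p.p)) (((\q.false) 7) && (8 == 2))) else false))
step 1: [let@root] (if ((let z = ((\u.u) 7) in (z + z)) == (if false then 8 else 1)) then ((if (let v = true in false) then ((\w.(\y.y)) 7) else (\p.p)) (((\q.false) 7) && (8 == 2))) else false)
step 2: [let@0.0] (if ((((\u.u) 7) + ((\u.u) 7)) == (if false then 8 else 1)) then ((if (let v = true in false) then ((\w.(\y.y)) 7) else (\p.p)) (((\q.false) 7) && (8 == 2))) else false)
step 3: [beta@0.0.0] (if ((7 + ((\u.u) 7)) == (if false then 8 else 1)) then ((if (let v = true in false) then ((\w.(\y.y)) 7) else (\p.p)) (((\q.false) 7) && (8 == 2))) else false)
step 4: [beta@0.0.1] (if ((7 + 7) == (if false then 8 else 1)) then ((if (let v = true in false) then ((\w.(\y.y)) 7) else (\p.p)) (((\q.false) 7) && (8 == 2))) else false)
step 5: [delta@0.0] (if (14 == (if false then 8 else 1)) then ((if (let v = true in false) then ((\w.(\y.y)) 7) else (\p.p)) (((\q.false) 7) && (8 == 2))) else false)
step 6: [if@0.1] (if (14 == 1) then ((if (let v = true in false) then ((\w.(\y.y)) 7) else (\p.p)) (((\q.false) 7) && (8 == 2))) else false)
step 7: [delta@0] (if false then ((if (let v = true in false) then ((\w.(\y.y)) 7) else (\p.p)) (((\q.false) 7) && (8 == 2))) else false)
step 8: [if@root] false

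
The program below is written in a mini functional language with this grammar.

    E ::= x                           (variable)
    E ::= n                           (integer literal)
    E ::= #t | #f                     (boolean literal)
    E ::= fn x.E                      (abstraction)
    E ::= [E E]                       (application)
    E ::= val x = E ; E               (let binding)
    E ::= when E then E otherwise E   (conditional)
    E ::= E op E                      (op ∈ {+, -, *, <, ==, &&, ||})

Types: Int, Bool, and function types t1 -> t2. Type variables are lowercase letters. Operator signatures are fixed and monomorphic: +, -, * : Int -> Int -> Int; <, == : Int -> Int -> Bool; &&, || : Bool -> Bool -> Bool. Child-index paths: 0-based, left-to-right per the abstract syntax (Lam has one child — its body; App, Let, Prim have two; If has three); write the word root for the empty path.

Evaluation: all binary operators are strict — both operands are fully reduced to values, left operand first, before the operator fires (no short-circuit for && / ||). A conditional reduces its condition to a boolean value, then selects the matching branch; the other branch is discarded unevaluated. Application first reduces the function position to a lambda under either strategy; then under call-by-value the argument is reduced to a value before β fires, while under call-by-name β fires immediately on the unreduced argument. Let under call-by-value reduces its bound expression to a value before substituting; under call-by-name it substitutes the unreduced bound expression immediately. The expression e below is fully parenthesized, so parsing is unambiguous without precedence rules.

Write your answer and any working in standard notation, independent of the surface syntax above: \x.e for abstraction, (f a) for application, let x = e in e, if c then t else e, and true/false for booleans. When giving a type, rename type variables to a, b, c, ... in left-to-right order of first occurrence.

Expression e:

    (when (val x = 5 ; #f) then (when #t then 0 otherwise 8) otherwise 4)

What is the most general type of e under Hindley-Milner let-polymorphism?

Trace:
let x : Int
  unify Bool ~ Bool
  unify Bool ~ Bool
  unify Int ~ Int
  unify Int ~ Int

Answer: Int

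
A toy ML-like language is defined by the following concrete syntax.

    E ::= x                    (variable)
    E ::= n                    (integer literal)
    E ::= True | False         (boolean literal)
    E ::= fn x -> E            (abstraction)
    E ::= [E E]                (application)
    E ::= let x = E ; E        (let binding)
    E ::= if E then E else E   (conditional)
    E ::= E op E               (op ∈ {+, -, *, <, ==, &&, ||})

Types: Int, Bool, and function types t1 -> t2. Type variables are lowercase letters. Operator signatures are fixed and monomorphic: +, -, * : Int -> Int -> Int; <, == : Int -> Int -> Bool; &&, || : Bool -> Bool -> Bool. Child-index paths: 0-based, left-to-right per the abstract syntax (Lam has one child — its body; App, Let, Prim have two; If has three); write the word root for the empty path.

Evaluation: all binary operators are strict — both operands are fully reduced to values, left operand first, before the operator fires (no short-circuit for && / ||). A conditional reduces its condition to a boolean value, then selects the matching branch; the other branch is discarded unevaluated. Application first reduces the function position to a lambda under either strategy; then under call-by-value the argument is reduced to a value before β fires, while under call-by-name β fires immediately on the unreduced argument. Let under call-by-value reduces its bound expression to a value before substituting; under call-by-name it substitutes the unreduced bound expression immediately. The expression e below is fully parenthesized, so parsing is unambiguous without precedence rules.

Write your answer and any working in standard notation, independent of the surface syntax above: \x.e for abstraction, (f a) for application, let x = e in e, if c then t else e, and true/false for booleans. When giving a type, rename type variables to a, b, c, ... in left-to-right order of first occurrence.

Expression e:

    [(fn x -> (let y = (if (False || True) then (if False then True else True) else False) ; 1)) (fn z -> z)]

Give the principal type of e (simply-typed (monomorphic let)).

Trace:
  unify Bool ~ Bool
  unify Bool ~ Bool
  unify Bool ~ Bool
  unify Bool ~ Bool
  unify Bool ~ Bool
  unify Bool ~ Bool
let y : Bool
\x._ : a -> Int
z : b
\z._ : b -> b
  unify a -> Int ~ (b -> b) -> c
  unify a ~ b -> b
  unify Int ~ c
_ _ : Int

Answer: Int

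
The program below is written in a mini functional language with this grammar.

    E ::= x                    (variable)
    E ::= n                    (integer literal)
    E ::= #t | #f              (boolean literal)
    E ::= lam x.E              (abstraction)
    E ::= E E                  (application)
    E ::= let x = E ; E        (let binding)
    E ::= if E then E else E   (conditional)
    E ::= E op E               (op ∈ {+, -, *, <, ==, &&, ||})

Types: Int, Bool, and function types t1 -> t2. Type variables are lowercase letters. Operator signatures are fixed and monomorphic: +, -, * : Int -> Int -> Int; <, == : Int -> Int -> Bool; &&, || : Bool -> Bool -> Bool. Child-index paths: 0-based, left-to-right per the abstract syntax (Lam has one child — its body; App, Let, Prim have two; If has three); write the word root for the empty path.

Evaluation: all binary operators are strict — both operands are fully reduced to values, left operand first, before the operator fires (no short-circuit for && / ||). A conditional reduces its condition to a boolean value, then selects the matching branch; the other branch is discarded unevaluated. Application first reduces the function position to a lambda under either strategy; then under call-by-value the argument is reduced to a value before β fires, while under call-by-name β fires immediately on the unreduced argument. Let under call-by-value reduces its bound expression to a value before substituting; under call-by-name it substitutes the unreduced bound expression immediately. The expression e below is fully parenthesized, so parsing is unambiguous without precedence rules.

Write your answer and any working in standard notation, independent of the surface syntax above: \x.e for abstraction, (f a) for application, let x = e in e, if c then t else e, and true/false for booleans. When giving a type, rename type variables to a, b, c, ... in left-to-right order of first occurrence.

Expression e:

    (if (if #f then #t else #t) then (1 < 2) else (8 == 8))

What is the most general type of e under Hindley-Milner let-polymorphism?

Derivation:
  unify Bool ~ Bool
  unify Bool ~ Bool
  unify Bool ~ Bool
  unify Int ~ Int
  unify Int ~ Int
  unify Int ~ Int
  unify Int ~ Int
  unify Bool ~ Bool

Answer: Bool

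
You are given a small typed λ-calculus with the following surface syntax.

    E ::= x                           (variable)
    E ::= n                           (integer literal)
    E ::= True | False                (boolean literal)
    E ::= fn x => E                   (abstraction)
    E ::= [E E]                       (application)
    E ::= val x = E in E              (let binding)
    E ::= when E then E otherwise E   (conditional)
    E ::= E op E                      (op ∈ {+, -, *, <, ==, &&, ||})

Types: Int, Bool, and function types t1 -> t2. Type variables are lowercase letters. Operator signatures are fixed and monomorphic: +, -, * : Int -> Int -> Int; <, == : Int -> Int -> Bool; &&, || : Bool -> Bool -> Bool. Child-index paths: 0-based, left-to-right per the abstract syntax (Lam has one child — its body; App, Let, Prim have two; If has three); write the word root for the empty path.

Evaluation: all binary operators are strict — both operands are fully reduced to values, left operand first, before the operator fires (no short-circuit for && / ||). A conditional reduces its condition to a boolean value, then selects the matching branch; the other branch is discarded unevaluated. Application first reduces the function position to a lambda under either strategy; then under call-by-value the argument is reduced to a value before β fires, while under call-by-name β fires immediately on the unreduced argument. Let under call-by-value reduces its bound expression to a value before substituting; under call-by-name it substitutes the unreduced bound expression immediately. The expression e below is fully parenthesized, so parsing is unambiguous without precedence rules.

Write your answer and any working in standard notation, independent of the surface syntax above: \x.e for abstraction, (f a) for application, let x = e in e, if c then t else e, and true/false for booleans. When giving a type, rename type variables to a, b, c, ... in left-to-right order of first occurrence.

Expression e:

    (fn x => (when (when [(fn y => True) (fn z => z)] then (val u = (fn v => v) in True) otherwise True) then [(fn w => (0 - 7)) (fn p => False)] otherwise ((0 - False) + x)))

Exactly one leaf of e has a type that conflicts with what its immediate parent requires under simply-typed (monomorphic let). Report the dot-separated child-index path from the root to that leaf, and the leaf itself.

Working:
\y._ : b -> Bool
z : c
\z._ : c -> c
  unify b -> Bool ~ (c -> c) -> d
  unify b ~ c -> c
  unify Bool ~ d
_ _ : Bool
  unify Bool ~ Bool
v : e
\v._ : e -> e
let u : e -> e
  unify Bool ~ Bool
  unify Bool ~ Bool
  unify Int ~ Int
  unify Int ~ Int
\w._ : f -> Int
\p._ : g -> Bool
  unify f -> Int ~ (g -> Bool) -> h
  unify f ~ g -> Bool
  unify Int ~ h
_ _ : Int
  unify Int ~ Int
  unify Bool ~ Int
  FAIL: mismatch Bool ~ Int

Answer: 0.2.0.1 : false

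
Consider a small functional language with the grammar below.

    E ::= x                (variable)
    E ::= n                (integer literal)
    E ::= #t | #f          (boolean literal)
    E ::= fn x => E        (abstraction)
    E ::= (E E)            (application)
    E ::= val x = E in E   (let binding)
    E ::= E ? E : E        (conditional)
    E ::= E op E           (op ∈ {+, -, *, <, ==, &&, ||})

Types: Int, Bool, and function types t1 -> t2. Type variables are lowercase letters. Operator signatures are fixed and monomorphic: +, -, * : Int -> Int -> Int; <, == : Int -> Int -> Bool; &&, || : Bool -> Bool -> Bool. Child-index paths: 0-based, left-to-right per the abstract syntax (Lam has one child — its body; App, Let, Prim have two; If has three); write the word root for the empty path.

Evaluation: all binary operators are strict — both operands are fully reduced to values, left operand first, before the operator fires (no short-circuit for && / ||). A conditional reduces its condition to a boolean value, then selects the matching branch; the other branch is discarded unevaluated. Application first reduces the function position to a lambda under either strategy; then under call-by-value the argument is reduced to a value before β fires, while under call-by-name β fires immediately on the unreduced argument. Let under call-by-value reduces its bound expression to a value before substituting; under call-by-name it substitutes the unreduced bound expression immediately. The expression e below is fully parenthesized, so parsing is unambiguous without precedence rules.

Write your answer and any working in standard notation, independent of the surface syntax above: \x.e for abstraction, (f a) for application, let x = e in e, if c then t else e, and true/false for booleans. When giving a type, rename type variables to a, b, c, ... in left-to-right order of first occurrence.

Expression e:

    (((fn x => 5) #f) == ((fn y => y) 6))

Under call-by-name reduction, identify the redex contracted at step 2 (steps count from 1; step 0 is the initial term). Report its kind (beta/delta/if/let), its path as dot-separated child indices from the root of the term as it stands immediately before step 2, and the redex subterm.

Working:
step 0: (((\x.5) false) == ((\y.y) 6))
step 1: [beta@0] (5 == ((\y.y) 6))
step 2: [beta@1] (5 == 6)

Answer: beta at 1 : ((\y.y) 6)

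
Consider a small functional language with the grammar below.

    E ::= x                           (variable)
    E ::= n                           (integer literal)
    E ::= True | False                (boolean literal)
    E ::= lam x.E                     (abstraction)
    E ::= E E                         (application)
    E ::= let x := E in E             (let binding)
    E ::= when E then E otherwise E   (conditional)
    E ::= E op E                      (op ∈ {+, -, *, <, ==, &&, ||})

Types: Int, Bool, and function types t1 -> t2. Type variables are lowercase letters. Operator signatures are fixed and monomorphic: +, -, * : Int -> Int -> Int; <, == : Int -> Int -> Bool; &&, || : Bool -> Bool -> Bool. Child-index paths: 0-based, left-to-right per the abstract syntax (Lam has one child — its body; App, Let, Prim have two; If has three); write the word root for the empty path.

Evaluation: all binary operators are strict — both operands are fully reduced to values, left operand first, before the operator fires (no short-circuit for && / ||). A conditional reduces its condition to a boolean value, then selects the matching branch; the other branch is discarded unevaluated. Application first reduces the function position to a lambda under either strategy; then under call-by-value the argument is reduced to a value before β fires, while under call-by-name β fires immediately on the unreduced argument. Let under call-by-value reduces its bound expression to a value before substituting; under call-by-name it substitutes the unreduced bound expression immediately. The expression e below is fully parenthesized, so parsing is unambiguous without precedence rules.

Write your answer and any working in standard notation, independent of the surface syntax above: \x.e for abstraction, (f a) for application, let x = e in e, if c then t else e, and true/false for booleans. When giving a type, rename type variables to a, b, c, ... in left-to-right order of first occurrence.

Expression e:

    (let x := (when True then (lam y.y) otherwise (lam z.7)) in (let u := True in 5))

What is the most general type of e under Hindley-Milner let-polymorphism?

Answer: Int

Working:
  unify Bool ~ Bool
y : a
\y._ : a -> a
\z._ : b -> Int
  unify a -> a ~ b -> Int
  unify a ~ b
  unify b ~ Int
let x : Int -> Int
let u : Bool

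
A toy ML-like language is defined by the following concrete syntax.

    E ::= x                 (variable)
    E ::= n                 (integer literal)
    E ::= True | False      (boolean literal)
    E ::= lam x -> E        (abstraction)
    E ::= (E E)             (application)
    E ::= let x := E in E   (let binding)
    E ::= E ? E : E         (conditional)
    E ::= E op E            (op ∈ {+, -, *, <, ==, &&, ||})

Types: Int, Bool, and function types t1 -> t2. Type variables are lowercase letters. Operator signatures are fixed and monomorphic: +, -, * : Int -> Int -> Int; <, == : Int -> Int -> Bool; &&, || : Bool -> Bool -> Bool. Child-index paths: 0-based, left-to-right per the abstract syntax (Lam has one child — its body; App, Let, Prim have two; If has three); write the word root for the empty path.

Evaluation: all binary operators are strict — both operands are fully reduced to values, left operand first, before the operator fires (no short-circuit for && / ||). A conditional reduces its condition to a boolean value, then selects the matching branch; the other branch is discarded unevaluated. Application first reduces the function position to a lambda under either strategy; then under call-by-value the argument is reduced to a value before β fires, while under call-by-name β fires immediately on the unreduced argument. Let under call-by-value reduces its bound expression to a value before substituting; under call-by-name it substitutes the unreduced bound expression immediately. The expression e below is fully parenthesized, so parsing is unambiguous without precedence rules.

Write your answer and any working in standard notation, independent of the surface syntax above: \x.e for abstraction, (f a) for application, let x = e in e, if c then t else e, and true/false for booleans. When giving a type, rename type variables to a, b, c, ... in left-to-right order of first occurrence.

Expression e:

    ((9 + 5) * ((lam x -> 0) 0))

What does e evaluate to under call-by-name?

Derivation:
step 0: ((9 + 5) * ((\x.0) 0))
step 1: [delta@0] (14 * ((\x.0) 0))
step 2: [beta@1] (14 * 0)
step 3: [delta@root] 0

Answer: 0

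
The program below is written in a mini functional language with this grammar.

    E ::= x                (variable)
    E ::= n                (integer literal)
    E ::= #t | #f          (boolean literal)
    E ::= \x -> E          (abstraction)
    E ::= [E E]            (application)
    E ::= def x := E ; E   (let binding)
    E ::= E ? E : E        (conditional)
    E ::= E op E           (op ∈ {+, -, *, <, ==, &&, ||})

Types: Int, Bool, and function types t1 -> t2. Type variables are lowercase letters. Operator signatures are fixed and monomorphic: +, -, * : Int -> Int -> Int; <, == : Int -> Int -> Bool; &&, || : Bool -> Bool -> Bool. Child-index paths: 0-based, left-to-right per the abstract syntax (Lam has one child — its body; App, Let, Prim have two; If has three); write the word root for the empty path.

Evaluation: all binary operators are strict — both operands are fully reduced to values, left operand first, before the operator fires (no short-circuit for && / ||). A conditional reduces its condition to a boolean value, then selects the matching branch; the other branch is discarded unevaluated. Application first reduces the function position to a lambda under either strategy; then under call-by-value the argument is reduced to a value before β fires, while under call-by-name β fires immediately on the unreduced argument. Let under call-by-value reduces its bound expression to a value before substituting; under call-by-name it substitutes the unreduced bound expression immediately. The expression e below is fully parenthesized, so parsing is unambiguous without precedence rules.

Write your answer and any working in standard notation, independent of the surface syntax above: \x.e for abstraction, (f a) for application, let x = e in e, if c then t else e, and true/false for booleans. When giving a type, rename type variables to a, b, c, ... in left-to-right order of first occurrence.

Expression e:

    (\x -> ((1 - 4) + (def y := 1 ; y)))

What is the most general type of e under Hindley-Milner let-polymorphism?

Answer: a -> Int

Working:
  unify Int ~ Int
  unify Int ~ Int
  unify Int ~ Int
let y : Int
y : Int
  unify Int ~ Int
\x._ : a -> Int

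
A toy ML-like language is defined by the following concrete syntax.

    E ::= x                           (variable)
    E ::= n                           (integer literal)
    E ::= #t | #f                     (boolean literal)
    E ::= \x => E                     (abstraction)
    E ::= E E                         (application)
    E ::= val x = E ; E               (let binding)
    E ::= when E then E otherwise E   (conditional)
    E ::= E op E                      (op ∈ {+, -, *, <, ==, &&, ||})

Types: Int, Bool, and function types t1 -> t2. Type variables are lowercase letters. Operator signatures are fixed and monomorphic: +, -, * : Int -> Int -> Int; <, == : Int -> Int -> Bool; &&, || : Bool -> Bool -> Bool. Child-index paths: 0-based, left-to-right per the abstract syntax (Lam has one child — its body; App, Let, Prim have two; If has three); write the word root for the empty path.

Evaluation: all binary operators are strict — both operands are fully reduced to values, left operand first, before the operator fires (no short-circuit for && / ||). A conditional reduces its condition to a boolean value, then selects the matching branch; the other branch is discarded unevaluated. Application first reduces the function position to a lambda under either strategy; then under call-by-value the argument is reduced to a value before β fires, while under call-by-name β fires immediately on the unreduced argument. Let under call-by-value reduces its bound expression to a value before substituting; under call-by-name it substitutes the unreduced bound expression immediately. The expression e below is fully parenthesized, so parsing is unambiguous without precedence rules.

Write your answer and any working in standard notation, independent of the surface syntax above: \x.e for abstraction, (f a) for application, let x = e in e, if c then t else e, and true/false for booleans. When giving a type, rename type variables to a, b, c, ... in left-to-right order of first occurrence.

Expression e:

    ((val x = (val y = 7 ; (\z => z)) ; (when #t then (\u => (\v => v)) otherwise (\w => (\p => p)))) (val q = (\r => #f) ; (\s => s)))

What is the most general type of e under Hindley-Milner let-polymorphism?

Working:
let y : Int
z : a
\z._ : a -> a
let x : forall. a -> a
  unify Bool ~ Bool
v : c
\v._ : c -> c
\u._ : b -> c -> c
p : e
\p._ : e -> e
\w._ : d -> e -> e
  unify b -> c -> c ~ d -> e -> e
  unify b ~ d
  unify c -> c ~ e -> e
  unify c ~ e
  unify e ~ e
\r._ : f -> Bool
let q : forall. f -> Bool
s : g
\s._ : g -> g
  unify d -> e -> e ~ (g -> g) -> h
  unify d ~ g -> g
  unify e -> e ~ h
_ _ : e -> e

Answer: a -> a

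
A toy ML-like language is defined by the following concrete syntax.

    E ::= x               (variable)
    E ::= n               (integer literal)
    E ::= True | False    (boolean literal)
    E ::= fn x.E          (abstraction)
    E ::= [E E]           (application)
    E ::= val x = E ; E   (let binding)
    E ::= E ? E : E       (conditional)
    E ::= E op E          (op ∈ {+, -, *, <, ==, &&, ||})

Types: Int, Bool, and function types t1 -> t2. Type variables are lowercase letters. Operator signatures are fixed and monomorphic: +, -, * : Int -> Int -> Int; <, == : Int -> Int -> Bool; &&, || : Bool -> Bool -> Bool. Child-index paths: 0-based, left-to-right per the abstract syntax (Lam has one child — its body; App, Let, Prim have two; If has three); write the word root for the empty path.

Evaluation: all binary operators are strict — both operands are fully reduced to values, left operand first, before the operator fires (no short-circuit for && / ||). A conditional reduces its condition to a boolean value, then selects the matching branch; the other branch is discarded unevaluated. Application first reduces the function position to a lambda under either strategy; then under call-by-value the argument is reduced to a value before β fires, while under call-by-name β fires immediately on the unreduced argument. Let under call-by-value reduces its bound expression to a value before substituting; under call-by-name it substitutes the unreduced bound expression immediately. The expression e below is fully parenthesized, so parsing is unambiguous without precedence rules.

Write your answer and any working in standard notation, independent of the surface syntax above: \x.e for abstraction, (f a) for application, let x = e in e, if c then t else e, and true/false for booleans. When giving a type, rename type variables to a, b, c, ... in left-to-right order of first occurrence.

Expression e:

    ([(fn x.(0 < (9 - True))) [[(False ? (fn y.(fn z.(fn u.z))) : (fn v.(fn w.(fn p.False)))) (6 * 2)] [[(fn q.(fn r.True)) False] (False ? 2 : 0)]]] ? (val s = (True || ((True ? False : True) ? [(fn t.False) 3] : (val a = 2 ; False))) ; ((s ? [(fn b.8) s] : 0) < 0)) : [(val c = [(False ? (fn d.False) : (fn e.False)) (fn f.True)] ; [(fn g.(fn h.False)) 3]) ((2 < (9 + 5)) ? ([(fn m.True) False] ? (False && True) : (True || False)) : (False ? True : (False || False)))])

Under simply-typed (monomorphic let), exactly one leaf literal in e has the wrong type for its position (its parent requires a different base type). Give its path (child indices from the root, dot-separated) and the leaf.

Answer: 0.0.0.1.1 : true

Trace:
  unify Int ~ Int
  unify Int ~ Int
  unify Bool ~ Int
  FAIL: mismatch Bool ~ Int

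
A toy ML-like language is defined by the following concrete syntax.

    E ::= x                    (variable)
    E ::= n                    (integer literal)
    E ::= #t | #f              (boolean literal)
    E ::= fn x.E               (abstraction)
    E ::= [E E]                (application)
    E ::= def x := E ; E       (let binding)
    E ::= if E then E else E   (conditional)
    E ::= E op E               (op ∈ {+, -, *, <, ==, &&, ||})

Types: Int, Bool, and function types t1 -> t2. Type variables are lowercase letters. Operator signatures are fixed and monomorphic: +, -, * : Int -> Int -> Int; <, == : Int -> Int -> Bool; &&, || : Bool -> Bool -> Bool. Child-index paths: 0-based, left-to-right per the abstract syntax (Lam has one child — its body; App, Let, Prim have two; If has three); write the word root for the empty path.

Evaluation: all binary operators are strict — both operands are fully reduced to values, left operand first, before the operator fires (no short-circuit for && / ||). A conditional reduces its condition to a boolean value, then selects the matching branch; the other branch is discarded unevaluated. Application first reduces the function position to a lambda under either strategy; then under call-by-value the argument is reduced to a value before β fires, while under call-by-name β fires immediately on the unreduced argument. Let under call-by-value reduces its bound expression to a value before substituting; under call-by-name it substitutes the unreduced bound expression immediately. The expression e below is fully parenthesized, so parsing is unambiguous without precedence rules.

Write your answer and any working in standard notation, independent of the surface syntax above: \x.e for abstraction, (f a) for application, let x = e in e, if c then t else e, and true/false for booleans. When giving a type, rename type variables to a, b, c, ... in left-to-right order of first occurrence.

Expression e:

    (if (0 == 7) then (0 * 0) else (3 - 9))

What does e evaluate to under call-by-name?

Answer: -6

Working:
step 0: (if (0 == 7) then (0 * 0) else (3 - 9))
step 1: [delta@0] (if false then (0 * 0) else (3 - 9))
step 2: [if@root] (3 - 9)
step 3: [delta@root] -6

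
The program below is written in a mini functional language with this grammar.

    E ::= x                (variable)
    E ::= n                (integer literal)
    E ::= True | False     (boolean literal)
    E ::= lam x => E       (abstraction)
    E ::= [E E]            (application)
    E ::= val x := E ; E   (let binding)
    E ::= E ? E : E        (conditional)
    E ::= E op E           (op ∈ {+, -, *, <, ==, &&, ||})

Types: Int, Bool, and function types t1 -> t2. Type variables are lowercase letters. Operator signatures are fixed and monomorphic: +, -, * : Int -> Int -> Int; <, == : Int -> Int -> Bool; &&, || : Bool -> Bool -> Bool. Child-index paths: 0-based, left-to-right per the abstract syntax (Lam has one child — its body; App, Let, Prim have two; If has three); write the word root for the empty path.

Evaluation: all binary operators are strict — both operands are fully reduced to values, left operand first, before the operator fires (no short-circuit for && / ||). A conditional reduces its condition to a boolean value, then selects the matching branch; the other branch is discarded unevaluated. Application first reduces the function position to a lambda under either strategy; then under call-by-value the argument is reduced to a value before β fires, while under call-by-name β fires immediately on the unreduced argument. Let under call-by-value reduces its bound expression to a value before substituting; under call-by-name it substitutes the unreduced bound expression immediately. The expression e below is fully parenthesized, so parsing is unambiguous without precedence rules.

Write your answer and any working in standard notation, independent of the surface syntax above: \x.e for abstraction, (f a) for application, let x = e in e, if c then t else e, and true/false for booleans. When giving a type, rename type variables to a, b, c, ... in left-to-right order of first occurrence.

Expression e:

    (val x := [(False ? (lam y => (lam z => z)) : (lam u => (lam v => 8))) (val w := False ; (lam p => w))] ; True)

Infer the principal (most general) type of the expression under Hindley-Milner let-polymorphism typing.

Derivation:
  unify Bool ~ Bool
z : b
\z._ : b -> b
\y._ : a -> b -> b
\v._ : d -> Int
\u._ : c -> d -> Int
  unify a -> b -> b ~ c -> d -> Int
  unify a ~ c
  unify b -> b ~ d -> Int
  unify b ~ d
  unify d ~ Int
let w : Bool
w : Bool
\p._ : e -> Bool
  unify c -> Int -> Int ~ (e -> Bool) -> f
  unify c ~ e -> Bool
  unify Int -> Int ~ f
_ _ : Int -> Int
let x : Int -> Int

Answer: Bool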